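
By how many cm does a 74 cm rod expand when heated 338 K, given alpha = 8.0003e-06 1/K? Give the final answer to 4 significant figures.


dL = L0 * alpha * dT
dL = 74 * 8.0003e-06 * 338
dL = 0.2001 cm


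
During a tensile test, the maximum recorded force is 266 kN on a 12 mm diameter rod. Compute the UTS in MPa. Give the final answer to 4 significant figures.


A0 = pi*(d/2)^2 = pi*(12/2)^2 = 113.097 mm^2
UTS = F_max / A0 = 266*1000 / 113.097
UTS = 2352 MPa


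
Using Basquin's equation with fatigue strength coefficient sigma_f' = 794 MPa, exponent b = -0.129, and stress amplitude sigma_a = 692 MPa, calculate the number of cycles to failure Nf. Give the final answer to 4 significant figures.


sigma_a = sigma_f' * (2*Nf)^b
2*Nf = (sigma_a / sigma_f')^(1/b)
2*Nf = (692 / 794)^(1/-0.129)
2*Nf = 2.90337
Nf = 1.452 cycles


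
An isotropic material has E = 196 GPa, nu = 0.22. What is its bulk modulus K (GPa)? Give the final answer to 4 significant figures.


K = E / (3*(1-2*nu))
K = 196 / (3*(1-2*0.22))
K = 116.7 GPa


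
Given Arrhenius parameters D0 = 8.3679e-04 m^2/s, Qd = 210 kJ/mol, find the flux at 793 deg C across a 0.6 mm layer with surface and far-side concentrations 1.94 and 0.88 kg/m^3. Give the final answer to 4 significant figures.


Step 1: D = D0 * exp(-Qd/(R*T))
T = 793 + 273.15 = 1066.15 K
D = 8.3679e-04 * exp(-210e3 / (8.314 * 1066.15)) = 4.30097e-14 m^2/s
Step 2: J = D * (C1 - C2) / dx
J = 4.30097e-14 * (1.94 - 0.88) / 6e-04
J = 7.598e-11 kg/(m^2*s)


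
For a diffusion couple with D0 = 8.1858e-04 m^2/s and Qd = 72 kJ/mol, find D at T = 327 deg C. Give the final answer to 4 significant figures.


D = D0 * exp(-Qd / (R*T))
T = 600.15 K
D = 8.1858e-04 * exp(-72e3 / (8.314 * 600.15))
D = 4.428e-10 m^2/s


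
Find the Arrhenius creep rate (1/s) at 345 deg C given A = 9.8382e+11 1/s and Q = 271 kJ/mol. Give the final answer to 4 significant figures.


rate = A * exp(-Q / (R*T))
T = 345 + 273.15 = 618.15 K
rate = 9.8382e+11 * exp(-271e3 / (8.314 * 618.15))
rate = 1.236e-11 1/s


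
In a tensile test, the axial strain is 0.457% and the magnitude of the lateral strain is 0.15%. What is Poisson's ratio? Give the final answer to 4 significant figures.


nu = -epsilon_lat / epsilon_axial
Lateral strain is contraction (negative), so using magnitudes:
nu = 0.15 / 0.457
nu = 0.3282


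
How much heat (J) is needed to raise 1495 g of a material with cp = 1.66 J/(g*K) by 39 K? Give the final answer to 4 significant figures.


Q = m * cp * dT
Q = 1495 * 1.66 * 39
Q = 96790 J


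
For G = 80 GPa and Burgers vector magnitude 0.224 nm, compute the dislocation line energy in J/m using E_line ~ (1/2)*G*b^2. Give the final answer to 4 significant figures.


E = G*b^2/2
b = 0.224 nm = 2.24e-10 m
G = 80 GPa = 8e+10 Pa
E = 0.5 * 8e+10 * (2.24e-10)^2
E = 2.007e-09 J/m


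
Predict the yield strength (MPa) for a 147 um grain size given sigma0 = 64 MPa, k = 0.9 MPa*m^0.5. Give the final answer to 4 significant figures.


sigma_y = sigma0 + k / sqrt(d)
d = 147 um = 1.47e-04 m
sigma_y = 64 + 0.9 / sqrt(1.47e-04)
sigma_y = 138.2 MPa


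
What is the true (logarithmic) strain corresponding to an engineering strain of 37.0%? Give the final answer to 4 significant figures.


epsilon_true = ln(1 + epsilon_eng)
epsilon_true = ln(1 + 0.37)
epsilon_true = 0.3148


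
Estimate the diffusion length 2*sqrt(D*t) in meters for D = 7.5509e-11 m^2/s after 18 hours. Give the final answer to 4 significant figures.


t = 18 hr = 64800 s
Diffusion length = 2*sqrt(D*t)
= 2*sqrt(7.5509e-11 * 64800)
= 4.424e-03 m


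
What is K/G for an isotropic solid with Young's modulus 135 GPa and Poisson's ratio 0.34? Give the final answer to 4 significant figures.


G = E / (2*(1+nu))
G = 135 / (2*(1+0.34)) = 50.3731 GPa
K = E / (3*(1-2*nu))
K = 135 / (3*(1-2*0.34)) = 140.625 GPa
K/G = 140.625 / 50.3731 = 2.792


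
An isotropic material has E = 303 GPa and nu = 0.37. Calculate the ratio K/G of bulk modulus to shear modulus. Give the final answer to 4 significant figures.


G = E / (2*(1+nu))
G = 303 / (2*(1+0.37)) = 110.584 GPa
K = E / (3*(1-2*nu))
K = 303 / (3*(1-2*0.37)) = 388.462 GPa
K/G = 388.462 / 110.584 = 3.513


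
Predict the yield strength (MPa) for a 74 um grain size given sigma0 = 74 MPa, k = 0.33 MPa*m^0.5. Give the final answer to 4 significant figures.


sigma_y = sigma0 + k / sqrt(d)
d = 74 um = 7.4e-05 m
sigma_y = 74 + 0.33 / sqrt(7.4e-05)
sigma_y = 112.4 MPa


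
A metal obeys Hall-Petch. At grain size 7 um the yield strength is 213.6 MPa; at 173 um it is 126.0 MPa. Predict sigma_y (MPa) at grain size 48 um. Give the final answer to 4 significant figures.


sigma_y = sigma0 + k / sqrt(d)
1/sqrt(d1) = 1/sqrt(7e-06) = 377.964;  1/sqrt(d2) = 76.0286
k = (sigma1 - sigma2) / (1/sqrt(d1) - 1/sqrt(d2)) = (213.6 - 126.0) / (377.964 - 76.0286) = 0.290128 MPa*m^0.5
sigma0 = sigma1 - k/sqrt(d1) = 213.6 - 0.290128*377.964 = 103.942 MPa
sigma_y(d3) = 103.942 + 0.290128 / sqrt(4.8e-05) = 145.8 MPa


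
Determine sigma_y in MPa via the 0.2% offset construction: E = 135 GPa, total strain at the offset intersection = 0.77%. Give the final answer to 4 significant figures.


Offset strain = 0.002
Elastic strain at yield = total_strain - offset = 7.7e-03 - 0.002 = 5.7e-03
sigma_y = E * elastic_strain = 135000 * 5.7e-03
sigma_y = 769.5 MPa


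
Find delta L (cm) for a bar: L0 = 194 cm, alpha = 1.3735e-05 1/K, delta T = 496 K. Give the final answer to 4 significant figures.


dL = L0 * alpha * dT
dL = 194 * 1.3735e-05 * 496
dL = 1.322 cm


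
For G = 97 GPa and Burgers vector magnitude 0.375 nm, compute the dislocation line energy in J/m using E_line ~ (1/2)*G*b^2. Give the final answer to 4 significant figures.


E = G*b^2/2
b = 0.375 nm = 3.75e-10 m
G = 97 GPa = 9.7e+10 Pa
E = 0.5 * 9.7e+10 * (3.75e-10)^2
E = 6.82e-09 J/m


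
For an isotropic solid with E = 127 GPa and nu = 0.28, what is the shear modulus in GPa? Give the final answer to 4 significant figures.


G = E / (2*(1+nu))
G = 127 / (2*(1+0.28))
G = 49.61 GPa


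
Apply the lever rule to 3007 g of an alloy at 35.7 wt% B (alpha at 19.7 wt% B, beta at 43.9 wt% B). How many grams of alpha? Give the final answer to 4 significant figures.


f_alpha = (C_beta - C0) / (C_beta - C_alpha)
f_alpha = (43.9 - 35.7) / (43.9 - 19.7) = 0.338843
m_alpha = f_alpha * m_total = 0.338843 * 3007 = 1019 g


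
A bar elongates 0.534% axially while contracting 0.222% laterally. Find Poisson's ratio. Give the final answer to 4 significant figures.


nu = -epsilon_lat / epsilon_axial
Lateral strain is contraction (negative), so using magnitudes:
nu = 0.222 / 0.534
nu = 0.4157


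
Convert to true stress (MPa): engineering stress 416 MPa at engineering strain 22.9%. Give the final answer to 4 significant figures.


sigma_true = sigma_eng * (1 + epsilon_eng)
sigma_true = 416 * (1 + 0.229)
sigma_true = 511.3 MPa


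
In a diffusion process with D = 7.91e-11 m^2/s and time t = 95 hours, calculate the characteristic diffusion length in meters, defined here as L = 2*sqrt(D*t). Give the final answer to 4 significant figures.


t = 95 hr = 342000 s
Diffusion length = 2*sqrt(D*t)
= 2*sqrt(7.91e-11 * 342000)
= 0.0104 m


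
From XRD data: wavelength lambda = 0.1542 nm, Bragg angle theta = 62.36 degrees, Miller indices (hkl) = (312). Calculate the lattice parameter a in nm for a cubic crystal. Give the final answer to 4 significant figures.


d = lambda / (2*sin(theta))
d = 0.1542 / (2*sin(62.36 deg))
d = 0.0870321 nm
a = d * sqrt(h^2+k^2+l^2) = 0.0870321 * sqrt(14)
a = 0.3256 nm


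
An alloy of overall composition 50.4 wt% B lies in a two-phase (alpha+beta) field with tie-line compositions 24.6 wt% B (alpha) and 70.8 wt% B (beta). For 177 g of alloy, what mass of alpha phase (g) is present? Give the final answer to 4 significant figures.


f_alpha = (C_beta - C0) / (C_beta - C_alpha)
f_alpha = (70.8 - 50.4) / (70.8 - 24.6) = 0.441558
m_alpha = f_alpha * m_total = 0.441558 * 177 = 78.16 g


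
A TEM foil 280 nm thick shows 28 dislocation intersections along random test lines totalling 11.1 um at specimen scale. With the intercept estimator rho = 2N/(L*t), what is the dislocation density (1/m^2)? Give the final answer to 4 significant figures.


rho = 2N / (L * t)
L = 11.1 um = 1.11e-05 m, t = 280 nm = 2.8e-07 m
rho = 2 * 28 / (1.11e-05 * 2.8e-07)
rho = 1.802e+13 1/m^2


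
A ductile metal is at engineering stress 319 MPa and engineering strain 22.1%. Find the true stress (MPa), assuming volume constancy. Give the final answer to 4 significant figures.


sigma_true = sigma_eng * (1 + epsilon_eng)
sigma_true = 319 * (1 + 0.221)
sigma_true = 389.5 MPa


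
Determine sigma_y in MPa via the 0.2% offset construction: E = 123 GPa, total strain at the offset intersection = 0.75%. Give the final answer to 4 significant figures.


Offset strain = 0.002
Elastic strain at yield = total_strain - offset = 7.5e-03 - 0.002 = 5.5e-03
sigma_y = E * elastic_strain = 123000 * 5.5e-03
sigma_y = 676.5 MPa


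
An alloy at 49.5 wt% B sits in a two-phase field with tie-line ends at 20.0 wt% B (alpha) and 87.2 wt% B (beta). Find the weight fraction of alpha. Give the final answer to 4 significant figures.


f_alpha = (C_beta - C0) / (C_beta - C_alpha)
f_alpha = (87.2 - 49.5) / (87.2 - 20.0)
f_alpha = 0.561


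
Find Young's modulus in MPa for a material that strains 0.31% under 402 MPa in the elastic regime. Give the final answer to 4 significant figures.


E = sigma / epsilon
epsilon = 0.31% = 3.1e-03
E = 402 / 3.1e-03
E = 129700 MPa


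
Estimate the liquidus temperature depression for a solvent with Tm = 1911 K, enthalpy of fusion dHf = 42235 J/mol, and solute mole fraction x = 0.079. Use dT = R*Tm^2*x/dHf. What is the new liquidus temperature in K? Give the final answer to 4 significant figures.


dT = R*Tm^2*x / dHf
dT = 8.314 * 1911^2 * 0.079 / 42235
dT = 56.7918 K
T_new = 1911 - 56.7918 = 1854 K


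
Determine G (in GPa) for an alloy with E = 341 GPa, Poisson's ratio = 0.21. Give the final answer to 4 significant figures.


G = E / (2*(1+nu))
G = 341 / (2*(1+0.21))
G = 140.9 GPa


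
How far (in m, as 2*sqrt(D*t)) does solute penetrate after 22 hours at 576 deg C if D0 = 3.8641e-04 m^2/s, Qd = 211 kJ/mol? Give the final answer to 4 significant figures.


Step 1: D = D0 * exp(-Qd/(R*T))
T = 849.15 K
D = 3.8641e-04 * exp(-211e3 / (8.314 * 849.15)) = 4.04687e-17 m^2/s
Step 2: L = 2*sqrt(D*t)
t = 22 h = 79200 s
L = 2*sqrt(4.04687e-17 * 79200) = 3.581e-06 m


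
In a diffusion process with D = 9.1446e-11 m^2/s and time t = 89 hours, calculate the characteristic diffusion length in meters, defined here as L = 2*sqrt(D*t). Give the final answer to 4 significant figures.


t = 89 hr = 320400 s
Diffusion length = 2*sqrt(D*t)
= 2*sqrt(9.1446e-11 * 320400)
= 0.01083 m


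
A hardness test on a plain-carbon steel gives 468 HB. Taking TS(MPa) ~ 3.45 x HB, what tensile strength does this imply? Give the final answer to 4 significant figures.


TS (MPa) = 3.45 * HB
TS = 3.45 * 468
TS = 1615 MPa


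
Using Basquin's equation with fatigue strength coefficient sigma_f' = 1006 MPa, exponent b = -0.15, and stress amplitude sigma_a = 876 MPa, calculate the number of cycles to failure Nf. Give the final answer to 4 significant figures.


sigma_a = sigma_f' * (2*Nf)^b
2*Nf = (sigma_a / sigma_f')^(1/b)
2*Nf = (876 / 1006)^(1/-0.15)
2*Nf = 2.51551
Nf = 1.258 cycles


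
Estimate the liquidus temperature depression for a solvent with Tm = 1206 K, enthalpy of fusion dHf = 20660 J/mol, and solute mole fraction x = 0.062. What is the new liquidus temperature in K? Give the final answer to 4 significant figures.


dT = R*Tm^2*x / dHf
dT = 8.314 * 1206^2 * 0.062 / 20660
dT = 36.2882 K
T_new = 1206 - 36.2882 = 1170 K


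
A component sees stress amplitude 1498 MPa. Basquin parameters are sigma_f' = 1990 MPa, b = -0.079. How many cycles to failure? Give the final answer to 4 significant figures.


sigma_a = sigma_f' * (2*Nf)^b
2*Nf = (sigma_a / sigma_f')^(1/b)
2*Nf = (1498 / 1990)^(1/-0.079)
2*Nf = 36.4151
Nf = 18.21 cycles


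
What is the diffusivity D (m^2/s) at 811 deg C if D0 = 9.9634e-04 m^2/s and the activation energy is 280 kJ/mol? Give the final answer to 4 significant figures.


D = D0 * exp(-Qd / (R*T))
T = 1084.15 K
D = 9.9634e-04 * exp(-280e3 / (8.314 * 1084.15))
D = 3.217e-17 m^2/s


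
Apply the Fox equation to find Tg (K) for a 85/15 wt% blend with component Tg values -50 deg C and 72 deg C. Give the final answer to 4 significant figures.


1/Tg = w1/Tg1 + w2/Tg2 (in Kelvin)
Tg1 = 223.15 K, Tg2 = 345.15 K
1/Tg = 0.85/223.15 + 0.15/345.15
Tg = 235.6 K


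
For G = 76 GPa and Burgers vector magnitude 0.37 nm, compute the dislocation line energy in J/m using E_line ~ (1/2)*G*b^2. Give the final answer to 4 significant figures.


E = G*b^2/2
b = 0.37 nm = 3.7e-10 m
G = 76 GPa = 7.6e+10 Pa
E = 0.5 * 7.6e+10 * (3.7e-10)^2
E = 5.202e-09 J/m


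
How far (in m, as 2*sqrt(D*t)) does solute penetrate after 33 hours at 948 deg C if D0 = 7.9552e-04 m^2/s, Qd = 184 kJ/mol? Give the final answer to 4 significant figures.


Step 1: D = D0 * exp(-Qd/(R*T))
T = 1221.15 K
D = 7.9552e-04 * exp(-184e3 / (8.314 * 1221.15)) = 1.07096e-11 m^2/s
Step 2: L = 2*sqrt(D*t)
t = 33 h = 118800 s
L = 2*sqrt(1.07096e-11 * 118800) = 2.256e-03 m


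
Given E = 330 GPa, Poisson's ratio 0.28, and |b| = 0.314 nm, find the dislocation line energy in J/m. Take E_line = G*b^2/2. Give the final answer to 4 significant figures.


Step 1: G = E / (2*(1+nu))
G = 330 / (2*(1+0.28)) = 128.906 GPa = 1.28906e+11 Pa
Step 2: E_line = G*b^2/2
b = 0.314 nm = 3.14e-10 m
E_line = 0.5 * 1.28906e+11 * (3.14e-10)^2 = 6.355e-09 J/m


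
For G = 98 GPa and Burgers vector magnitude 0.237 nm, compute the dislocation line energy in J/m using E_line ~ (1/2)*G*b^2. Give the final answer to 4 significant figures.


E = G*b^2/2
b = 0.237 nm = 2.37e-10 m
G = 98 GPa = 9.8e+10 Pa
E = 0.5 * 9.8e+10 * (2.37e-10)^2
E = 2.752e-09 J/m


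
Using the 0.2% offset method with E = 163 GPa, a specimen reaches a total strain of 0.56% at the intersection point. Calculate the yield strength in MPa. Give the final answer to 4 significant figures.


Offset strain = 0.002
Elastic strain at yield = total_strain - offset = 5.6e-03 - 0.002 = 3.6e-03
sigma_y = E * elastic_strain = 163000 * 3.6e-03
sigma_y = 586.8 MPa


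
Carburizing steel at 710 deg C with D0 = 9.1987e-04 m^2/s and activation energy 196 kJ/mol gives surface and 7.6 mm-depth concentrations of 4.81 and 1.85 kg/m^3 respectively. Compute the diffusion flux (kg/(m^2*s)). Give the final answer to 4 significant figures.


Step 1: D = D0 * exp(-Qd/(R*T))
T = 710 + 273.15 = 983.15 K
D = 9.1987e-04 * exp(-196e3 / (8.314 * 983.15)) = 3.54727e-14 m^2/s
Step 2: J = D * (C1 - C2) / dx
J = 3.54727e-14 * (4.81 - 1.85) / 7.6e-03
J = 1.382e-11 kg/(m^2*s)


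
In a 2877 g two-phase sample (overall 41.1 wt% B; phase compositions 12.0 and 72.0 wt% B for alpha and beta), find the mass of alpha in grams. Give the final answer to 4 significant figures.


f_alpha = (C_beta - C0) / (C_beta - C_alpha)
f_alpha = (72.0 - 41.1) / (72.0 - 12.0) = 0.515
m_alpha = f_alpha * m_total = 0.515 * 2877 = 1482 g


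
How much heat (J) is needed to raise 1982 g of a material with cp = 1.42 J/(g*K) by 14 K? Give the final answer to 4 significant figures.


Q = m * cp * dT
Q = 1982 * 1.42 * 14
Q = 39400 J


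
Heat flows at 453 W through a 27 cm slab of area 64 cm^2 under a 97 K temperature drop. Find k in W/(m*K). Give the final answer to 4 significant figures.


k = Q*L / (A*dT)
L = 0.27 m, A = 6.4e-03 m^2
k = 453 * 0.27 / (6.4e-03 * 97)
k = 197 W/(m*K)


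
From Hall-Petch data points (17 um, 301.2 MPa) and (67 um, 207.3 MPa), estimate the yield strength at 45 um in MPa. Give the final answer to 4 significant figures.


sigma_y = sigma0 + k / sqrt(d)
1/sqrt(d1) = 1/sqrt(1.7e-05) = 242.536;  1/sqrt(d2) = 122.169
k = (sigma1 - sigma2) / (1/sqrt(d1) - 1/sqrt(d2)) = (301.2 - 207.3) / (242.536 - 122.169) = 0.780119 MPa*m^0.5
sigma0 = sigma1 - k/sqrt(d1) = 301.2 - 0.780119*242.536 = 111.993 MPa
sigma_y(d3) = 111.993 + 0.780119 / sqrt(4.5e-05) = 228.3 MPa


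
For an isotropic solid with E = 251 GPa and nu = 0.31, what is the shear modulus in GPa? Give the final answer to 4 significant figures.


G = E / (2*(1+nu))
G = 251 / (2*(1+0.31))
G = 95.8 GPa


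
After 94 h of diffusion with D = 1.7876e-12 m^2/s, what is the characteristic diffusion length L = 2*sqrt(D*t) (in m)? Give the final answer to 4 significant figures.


t = 94 hr = 338400 s
Diffusion length = 2*sqrt(D*t)
= 2*sqrt(1.7876e-12 * 338400)
= 1.556e-03 m


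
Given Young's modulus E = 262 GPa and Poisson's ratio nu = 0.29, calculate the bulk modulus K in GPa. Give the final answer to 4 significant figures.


K = E / (3*(1-2*nu))
K = 262 / (3*(1-2*0.29))
K = 207.9 GPa


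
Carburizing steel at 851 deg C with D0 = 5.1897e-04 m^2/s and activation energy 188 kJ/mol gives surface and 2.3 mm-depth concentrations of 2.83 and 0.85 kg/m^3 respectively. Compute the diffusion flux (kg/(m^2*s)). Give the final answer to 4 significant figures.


Step 1: D = D0 * exp(-Qd/(R*T))
T = 851 + 273.15 = 1124.15 K
D = 5.1897e-04 * exp(-188e3 / (8.314 * 1124.15)) = 9.53318e-13 m^2/s
Step 2: J = D * (C1 - C2) / dx
J = 9.53318e-13 * (2.83 - 0.85) / 2.3e-03
J = 8.207e-10 kg/(m^2*s)


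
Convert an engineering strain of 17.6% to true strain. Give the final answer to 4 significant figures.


epsilon_true = ln(1 + epsilon_eng)
epsilon_true = ln(1 + 0.176)
epsilon_true = 0.1621


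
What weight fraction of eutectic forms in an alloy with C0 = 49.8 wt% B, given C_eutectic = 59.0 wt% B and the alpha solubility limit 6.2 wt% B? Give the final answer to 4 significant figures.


f_primary = (C_e - C0) / (C_e - C_alpha_max)
f_primary = (59.0 - 49.8) / (59.0 - 6.2)
f_primary = 0.174242
f_eutectic = 1 - 0.174242 = 0.8258


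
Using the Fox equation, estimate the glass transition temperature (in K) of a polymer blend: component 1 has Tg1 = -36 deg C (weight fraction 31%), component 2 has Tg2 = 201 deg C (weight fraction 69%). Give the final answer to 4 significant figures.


1/Tg = w1/Tg1 + w2/Tg2 (in Kelvin)
Tg1 = 237.15 K, Tg2 = 474.15 K
1/Tg = 0.31/237.15 + 0.69/474.15
Tg = 362 K


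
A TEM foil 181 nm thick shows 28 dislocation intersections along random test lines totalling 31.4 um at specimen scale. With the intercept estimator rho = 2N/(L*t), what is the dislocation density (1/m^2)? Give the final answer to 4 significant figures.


rho = 2N / (L * t)
L = 31.4 um = 3.14e-05 m, t = 181 nm = 1.81e-07 m
rho = 2 * 28 / (3.14e-05 * 1.81e-07)
rho = 9.853e+12 1/m^2


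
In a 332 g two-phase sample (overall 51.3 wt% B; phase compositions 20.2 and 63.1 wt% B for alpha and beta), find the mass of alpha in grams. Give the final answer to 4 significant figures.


f_alpha = (C_beta - C0) / (C_beta - C_alpha)
f_alpha = (63.1 - 51.3) / (63.1 - 20.2) = 0.275058
m_alpha = f_alpha * m_total = 0.275058 * 332 = 91.32 g


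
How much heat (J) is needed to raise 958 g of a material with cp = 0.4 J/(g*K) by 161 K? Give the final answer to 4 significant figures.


Q = m * cp * dT
Q = 958 * 0.4 * 161
Q = 61700 J


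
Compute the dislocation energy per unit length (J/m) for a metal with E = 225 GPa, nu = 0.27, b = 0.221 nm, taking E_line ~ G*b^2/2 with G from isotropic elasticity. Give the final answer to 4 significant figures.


Step 1: G = E / (2*(1+nu))
G = 225 / (2*(1+0.27)) = 88.5827 GPa = 8.85827e+10 Pa
Step 2: E_line = G*b^2/2
b = 0.221 nm = 2.21e-10 m
E_line = 0.5 * 8.85827e+10 * (2.21e-10)^2 = 2.163e-09 J/m


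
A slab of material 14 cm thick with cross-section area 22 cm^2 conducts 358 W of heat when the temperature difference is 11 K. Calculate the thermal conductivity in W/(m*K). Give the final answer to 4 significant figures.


k = Q*L / (A*dT)
L = 0.14 m, A = 2.2e-03 m^2
k = 358 * 0.14 / (2.2e-03 * 11)
k = 2071 W/(m*K)


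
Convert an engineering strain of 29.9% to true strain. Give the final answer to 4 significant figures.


epsilon_true = ln(1 + epsilon_eng)
epsilon_true = ln(1 + 0.299)
epsilon_true = 0.2616


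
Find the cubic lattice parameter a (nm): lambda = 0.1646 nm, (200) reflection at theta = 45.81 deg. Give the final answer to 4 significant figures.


d = lambda / (2*sin(theta))
d = 0.1646 / (2*sin(45.81 deg))
d = 0.114779 nm
a = d * sqrt(h^2+k^2+l^2) = 0.114779 * sqrt(4)
a = 0.2296 nm


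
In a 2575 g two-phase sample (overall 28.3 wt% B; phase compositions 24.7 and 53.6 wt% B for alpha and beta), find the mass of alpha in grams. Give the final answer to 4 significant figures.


f_alpha = (C_beta - C0) / (C_beta - C_alpha)
f_alpha = (53.6 - 28.3) / (53.6 - 24.7) = 0.875433
m_alpha = f_alpha * m_total = 0.875433 * 2575 = 2254 g


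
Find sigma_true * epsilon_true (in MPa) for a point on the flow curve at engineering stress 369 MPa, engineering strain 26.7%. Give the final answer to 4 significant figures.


sigma_true = sigma_eng * (1 + epsilon_eng)
sigma_true = 369 * (1 + 0.267) = 467.523 MPa
epsilon_true = ln(1 + epsilon_eng)
epsilon_true = ln(1 + 0.267) = 0.236652
sigma_true * epsilon_true = 467.523 * 0.236652 = 110.6 MPa


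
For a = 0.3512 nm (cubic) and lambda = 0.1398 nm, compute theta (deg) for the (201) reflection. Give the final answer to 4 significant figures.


d = a / sqrt(h^2+k^2+l^2)
d = 0.3512 / sqrt(5) = 0.157061 nm
lambda = 2*d*sin(theta)  =>  sin(theta) = lambda / (2*d)
sin(theta) = 0.1398 / (2 * 0.157061) = 0.445049
theta = 26.43 deg


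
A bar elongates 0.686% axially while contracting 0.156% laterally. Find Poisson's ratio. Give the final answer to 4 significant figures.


nu = -epsilon_lat / epsilon_axial
Lateral strain is contraction (negative), so using magnitudes:
nu = 0.156 / 0.686
nu = 0.2274


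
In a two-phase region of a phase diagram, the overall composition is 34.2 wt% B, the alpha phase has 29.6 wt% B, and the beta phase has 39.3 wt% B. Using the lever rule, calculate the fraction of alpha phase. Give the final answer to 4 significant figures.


f_alpha = (C_beta - C0) / (C_beta - C_alpha)
f_alpha = (39.3 - 34.2) / (39.3 - 29.6)
f_alpha = 0.5258


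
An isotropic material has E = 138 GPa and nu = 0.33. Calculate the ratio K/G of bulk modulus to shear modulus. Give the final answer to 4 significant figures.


G = E / (2*(1+nu))
G = 138 / (2*(1+0.33)) = 51.8797 GPa
K = E / (3*(1-2*nu))
K = 138 / (3*(1-2*0.33)) = 135.294 GPa
K/G = 135.294 / 51.8797 = 2.608


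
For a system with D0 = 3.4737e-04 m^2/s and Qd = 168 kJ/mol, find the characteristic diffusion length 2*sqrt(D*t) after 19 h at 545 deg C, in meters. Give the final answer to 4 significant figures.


Step 1: D = D0 * exp(-Qd/(R*T))
T = 818.15 K
D = 3.4737e-04 * exp(-168e3 / (8.314 * 818.15)) = 6.52342e-15 m^2/s
Step 2: L = 2*sqrt(D*t)
t = 19 h = 68400 s
L = 2*sqrt(6.52342e-15 * 68400) = 4.225e-05 m


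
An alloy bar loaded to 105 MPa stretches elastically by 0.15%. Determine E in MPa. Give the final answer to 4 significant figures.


E = sigma / epsilon
epsilon = 0.15% = 1.5e-03
E = 105 / 1.5e-03
E = 70000 MPa


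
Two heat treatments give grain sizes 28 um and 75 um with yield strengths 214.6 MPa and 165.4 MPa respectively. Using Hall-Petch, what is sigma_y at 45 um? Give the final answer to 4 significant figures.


sigma_y = sigma0 + k / sqrt(d)
1/sqrt(d1) = 1/sqrt(2.8e-05) = 188.982;  1/sqrt(d2) = 115.47
k = (sigma1 - sigma2) / (1/sqrt(d1) - 1/sqrt(d2)) = (214.6 - 165.4) / (188.982 - 115.47) = 0.669277 MPa*m^0.5
sigma0 = sigma1 - k/sqrt(d1) = 214.6 - 0.669277*188.982 = 88.1186 MPa
sigma_y(d3) = 88.1186 + 0.669277 / sqrt(4.5e-05) = 187.9 MPa


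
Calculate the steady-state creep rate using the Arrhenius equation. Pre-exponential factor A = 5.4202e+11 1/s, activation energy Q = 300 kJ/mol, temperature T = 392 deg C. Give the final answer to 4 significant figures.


rate = A * exp(-Q / (R*T))
T = 392 + 273.15 = 665.15 K
rate = 5.4202e+11 * exp(-300e3 / (8.314 * 665.15))
rate = 1.493e-12 1/s


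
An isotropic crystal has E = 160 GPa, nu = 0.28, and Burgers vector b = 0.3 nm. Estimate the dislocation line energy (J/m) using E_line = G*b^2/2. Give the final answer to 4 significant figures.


Step 1: G = E / (2*(1+nu))
G = 160 / (2*(1+0.28)) = 62.5 GPa = 6.25e+10 Pa
Step 2: E_line = G*b^2/2
b = 0.3 nm = 3e-10 m
E_line = 0.5 * 6.25e+10 * (3e-10)^2 = 2.813e-09 J/m


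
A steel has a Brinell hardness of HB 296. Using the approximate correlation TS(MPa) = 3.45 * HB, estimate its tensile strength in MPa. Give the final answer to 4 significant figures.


TS (MPa) = 3.45 * HB
TS = 3.45 * 296
TS = 1021 MPa


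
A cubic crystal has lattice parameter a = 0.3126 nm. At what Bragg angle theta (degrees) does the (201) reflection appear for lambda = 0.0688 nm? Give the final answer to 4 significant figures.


d = a / sqrt(h^2+k^2+l^2)
d = 0.3126 / sqrt(5) = 0.139799 nm
lambda = 2*d*sin(theta)  =>  sin(theta) = lambda / (2*d)
sin(theta) = 0.0688 / (2 * 0.139799) = 0.246068
theta = 14.24 deg


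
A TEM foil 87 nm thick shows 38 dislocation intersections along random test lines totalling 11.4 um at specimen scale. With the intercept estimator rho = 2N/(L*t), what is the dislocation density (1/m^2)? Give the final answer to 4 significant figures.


rho = 2N / (L * t)
L = 11.4 um = 1.14e-05 m, t = 87 nm = 8.7e-08 m
rho = 2 * 38 / (1.14e-05 * 8.7e-08)
rho = 7.663e+13 1/m^2


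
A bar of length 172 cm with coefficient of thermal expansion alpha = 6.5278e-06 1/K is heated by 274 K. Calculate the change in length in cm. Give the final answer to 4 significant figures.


dL = L0 * alpha * dT
dL = 172 * 6.5278e-06 * 274
dL = 0.3076 cm


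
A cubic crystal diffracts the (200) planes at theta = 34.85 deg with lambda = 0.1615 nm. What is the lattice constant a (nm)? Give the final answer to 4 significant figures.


d = lambda / (2*sin(theta))
d = 0.1615 / (2*sin(34.85 deg))
d = 0.141312 nm
a = d * sqrt(h^2+k^2+l^2) = 0.141312 * sqrt(4)
a = 0.2826 nm


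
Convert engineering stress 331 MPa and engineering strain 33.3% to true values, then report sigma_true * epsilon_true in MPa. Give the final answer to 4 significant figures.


sigma_true = sigma_eng * (1 + epsilon_eng)
sigma_true = 331 * (1 + 0.333) = 441.223 MPa
epsilon_true = ln(1 + epsilon_eng)
epsilon_true = ln(1 + 0.333) = 0.287432
sigma_true * epsilon_true = 441.223 * 0.287432 = 126.8 MPa


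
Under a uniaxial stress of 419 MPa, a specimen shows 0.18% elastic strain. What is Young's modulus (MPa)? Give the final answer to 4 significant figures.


E = sigma / epsilon
epsilon = 0.18% = 1.8e-03
E = 419 / 1.8e-03
E = 232800 MPa


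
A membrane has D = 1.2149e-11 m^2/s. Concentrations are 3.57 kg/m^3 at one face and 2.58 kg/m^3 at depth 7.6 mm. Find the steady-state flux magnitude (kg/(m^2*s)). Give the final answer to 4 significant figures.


J = -D * (dC/dx) = D * (C1 - C2) / dx
J = 1.2149e-11 * (3.57 - 2.58) / 7.6e-03
J = 1.583e-09 kg/(m^2*s)


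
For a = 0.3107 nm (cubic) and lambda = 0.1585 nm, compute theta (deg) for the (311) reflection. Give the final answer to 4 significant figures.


d = a / sqrt(h^2+k^2+l^2)
d = 0.3107 / sqrt(11) = 0.0936796 nm
lambda = 2*d*sin(theta)  =>  sin(theta) = lambda / (2*d)
sin(theta) = 0.1585 / (2 * 0.0936796) = 0.845969
theta = 57.78 deg


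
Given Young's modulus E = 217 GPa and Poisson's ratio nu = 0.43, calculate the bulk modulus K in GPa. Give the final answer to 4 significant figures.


K = E / (3*(1-2*nu))
K = 217 / (3*(1-2*0.43))
K = 516.7 GPa


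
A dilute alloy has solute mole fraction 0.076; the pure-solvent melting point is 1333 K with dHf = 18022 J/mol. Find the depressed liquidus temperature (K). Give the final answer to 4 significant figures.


dT = R*Tm^2*x / dHf
dT = 8.314 * 1333^2 * 0.076 / 18022
dT = 62.299 K
T_new = 1333 - 62.299 = 1271 K


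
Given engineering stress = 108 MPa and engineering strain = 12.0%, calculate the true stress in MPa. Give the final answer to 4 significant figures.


sigma_true = sigma_eng * (1 + epsilon_eng)
sigma_true = 108 * (1 + 0.12)
sigma_true = 121 MPa


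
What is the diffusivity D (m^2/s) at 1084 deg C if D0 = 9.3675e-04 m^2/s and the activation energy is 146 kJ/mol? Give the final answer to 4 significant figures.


D = D0 * exp(-Qd / (R*T))
T = 1357.15 K
D = 9.3675e-04 * exp(-146e3 / (8.314 * 1357.15))
D = 2.25e-09 m^2/s


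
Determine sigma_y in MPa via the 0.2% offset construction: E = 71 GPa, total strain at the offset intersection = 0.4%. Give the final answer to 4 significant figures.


Offset strain = 0.002
Elastic strain at yield = total_strain - offset = 4e-03 - 0.002 = 2e-03
sigma_y = E * elastic_strain = 71000 * 2e-03
sigma_y = 142 MPa


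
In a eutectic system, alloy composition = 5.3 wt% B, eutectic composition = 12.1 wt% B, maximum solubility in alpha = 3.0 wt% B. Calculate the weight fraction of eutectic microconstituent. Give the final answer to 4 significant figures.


f_primary = (C_e - C0) / (C_e - C_alpha_max)
f_primary = (12.1 - 5.3) / (12.1 - 3.0)
f_primary = 0.747253
f_eutectic = 1 - 0.747253 = 0.2527


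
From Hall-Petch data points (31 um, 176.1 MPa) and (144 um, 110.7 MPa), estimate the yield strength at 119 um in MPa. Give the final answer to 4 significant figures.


sigma_y = sigma0 + k / sqrt(d)
1/sqrt(d1) = 1/sqrt(3.1e-05) = 179.605;  1/sqrt(d2) = 83.3333
k = (sigma1 - sigma2) / (1/sqrt(d1) - 1/sqrt(d2)) = (176.1 - 110.7) / (179.605 - 83.3333) = 0.679325 MPa*m^0.5
sigma0 = sigma1 - k/sqrt(d1) = 176.1 - 0.679325*179.605 = 54.0895 MPa
sigma_y(d3) = 54.0895 + 0.679325 / sqrt(1.19e-04) = 116.4 MPa


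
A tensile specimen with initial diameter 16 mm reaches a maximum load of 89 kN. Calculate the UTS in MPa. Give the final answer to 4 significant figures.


A0 = pi*(d/2)^2 = pi*(16/2)^2 = 201.062 mm^2
UTS = F_max / A0 = 89*1000 / 201.062
UTS = 442.6 MPa


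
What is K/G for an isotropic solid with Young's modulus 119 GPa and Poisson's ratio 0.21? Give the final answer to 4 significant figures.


G = E / (2*(1+nu))
G = 119 / (2*(1+0.21)) = 49.1736 GPa
K = E / (3*(1-2*nu))
K = 119 / (3*(1-2*0.21)) = 68.3908 GPa
K/G = 68.3908 / 49.1736 = 1.391


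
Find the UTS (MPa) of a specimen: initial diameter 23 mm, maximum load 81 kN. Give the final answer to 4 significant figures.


A0 = pi*(d/2)^2 = pi*(23/2)^2 = 415.476 mm^2
UTS = F_max / A0 = 81*1000 / 415.476
UTS = 195 MPa


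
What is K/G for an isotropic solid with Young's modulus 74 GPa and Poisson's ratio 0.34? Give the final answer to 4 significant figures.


G = E / (2*(1+nu))
G = 74 / (2*(1+0.34)) = 27.6119 GPa
K = E / (3*(1-2*nu))
K = 74 / (3*(1-2*0.34)) = 77.0833 GPa
K/G = 77.0833 / 27.6119 = 2.792


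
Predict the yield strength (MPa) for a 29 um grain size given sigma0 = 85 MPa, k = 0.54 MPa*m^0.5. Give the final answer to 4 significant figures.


sigma_y = sigma0 + k / sqrt(d)
d = 29 um = 2.9e-05 m
sigma_y = 85 + 0.54 / sqrt(2.9e-05)
sigma_y = 185.3 MPa


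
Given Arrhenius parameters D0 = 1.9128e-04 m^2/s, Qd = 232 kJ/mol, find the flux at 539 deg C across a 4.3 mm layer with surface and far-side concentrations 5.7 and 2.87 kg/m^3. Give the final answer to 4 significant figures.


Step 1: D = D0 * exp(-Qd/(R*T))
T = 539 + 273.15 = 812.15 K
D = 1.9128e-04 * exp(-232e3 / (8.314 * 812.15)) = 2.28931e-19 m^2/s
Step 2: J = D * (C1 - C2) / dx
J = 2.28931e-19 * (5.7 - 2.87) / 4.3e-03
J = 1.507e-16 kg/(m^2*s)


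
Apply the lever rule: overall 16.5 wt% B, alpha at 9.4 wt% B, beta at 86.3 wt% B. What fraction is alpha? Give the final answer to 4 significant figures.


f_alpha = (C_beta - C0) / (C_beta - C_alpha)
f_alpha = (86.3 - 16.5) / (86.3 - 9.4)
f_alpha = 0.9077


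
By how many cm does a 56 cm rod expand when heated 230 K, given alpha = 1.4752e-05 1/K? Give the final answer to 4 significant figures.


dL = L0 * alpha * dT
dL = 56 * 1.4752e-05 * 230
dL = 0.19 cm


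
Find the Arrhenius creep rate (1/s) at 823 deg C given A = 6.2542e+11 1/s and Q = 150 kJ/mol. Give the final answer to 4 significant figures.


rate = A * exp(-Q / (R*T))
T = 823 + 273.15 = 1096.15 K
rate = 6.2542e+11 * exp(-150e3 / (8.314 * 1096.15))
rate = 44460 1/s


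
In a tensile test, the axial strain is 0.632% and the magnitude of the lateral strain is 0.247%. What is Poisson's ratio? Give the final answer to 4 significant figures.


nu = -epsilon_lat / epsilon_axial
Lateral strain is contraction (negative), so using magnitudes:
nu = 0.247 / 0.632
nu = 0.3908


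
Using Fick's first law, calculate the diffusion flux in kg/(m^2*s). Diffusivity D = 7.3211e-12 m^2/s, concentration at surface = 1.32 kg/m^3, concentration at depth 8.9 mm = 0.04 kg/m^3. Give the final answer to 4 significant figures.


J = -D * (dC/dx) = D * (C1 - C2) / dx
J = 7.3211e-12 * (1.32 - 0.04) / 8.9e-03
J = 1.053e-09 kg/(m^2*s)


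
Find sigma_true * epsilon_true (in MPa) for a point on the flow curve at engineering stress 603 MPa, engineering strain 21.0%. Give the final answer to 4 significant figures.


sigma_true = sigma_eng * (1 + epsilon_eng)
sigma_true = 603 * (1 + 0.21) = 729.63 MPa
epsilon_true = ln(1 + epsilon_eng)
epsilon_true = ln(1 + 0.21) = 0.19062
sigma_true * epsilon_true = 729.63 * 0.19062 = 139.1 MPa


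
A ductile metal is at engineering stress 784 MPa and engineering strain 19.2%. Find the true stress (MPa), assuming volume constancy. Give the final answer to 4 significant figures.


sigma_true = sigma_eng * (1 + epsilon_eng)
sigma_true = 784 * (1 + 0.192)
sigma_true = 934.5 MPa


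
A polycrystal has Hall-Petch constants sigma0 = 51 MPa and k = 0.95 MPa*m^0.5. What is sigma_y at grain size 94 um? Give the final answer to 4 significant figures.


sigma_y = sigma0 + k / sqrt(d)
d = 94 um = 9.4e-05 m
sigma_y = 51 + 0.95 / sqrt(9.4e-05)
sigma_y = 149 MPa


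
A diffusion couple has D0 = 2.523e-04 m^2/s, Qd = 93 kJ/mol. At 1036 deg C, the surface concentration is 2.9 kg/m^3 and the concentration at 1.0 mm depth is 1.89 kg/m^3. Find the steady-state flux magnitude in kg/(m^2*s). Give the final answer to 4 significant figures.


Step 1: D = D0 * exp(-Qd/(R*T))
T = 1036 + 273.15 = 1309.15 K
D = 2.523e-04 * exp(-93e3 / (8.314 * 1309.15)) = 4.91038e-08 m^2/s
Step 2: J = D * (C1 - C2) / dx
J = 4.91038e-08 * (2.9 - 1.89) / 1e-03
J = 4.959e-05 kg/(m^2*s)


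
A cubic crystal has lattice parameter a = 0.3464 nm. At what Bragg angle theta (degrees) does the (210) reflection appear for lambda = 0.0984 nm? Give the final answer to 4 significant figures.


d = a / sqrt(h^2+k^2+l^2)
d = 0.3464 / sqrt(5) = 0.154915 nm
lambda = 2*d*sin(theta)  =>  sin(theta) = lambda / (2*d)
sin(theta) = 0.0984 / (2 * 0.154915) = 0.317594
theta = 18.52 deg


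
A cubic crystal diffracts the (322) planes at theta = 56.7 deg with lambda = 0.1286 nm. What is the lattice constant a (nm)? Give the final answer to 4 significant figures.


d = lambda / (2*sin(theta))
d = 0.1286 / (2*sin(56.7 deg))
d = 0.0769316 nm
a = d * sqrt(h^2+k^2+l^2) = 0.0769316 * sqrt(17)
a = 0.3172 nm


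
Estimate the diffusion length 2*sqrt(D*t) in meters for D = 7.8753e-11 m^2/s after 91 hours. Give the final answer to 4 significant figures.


t = 91 hr = 327600 s
Diffusion length = 2*sqrt(D*t)
= 2*sqrt(7.8753e-11 * 327600)
= 0.01016 m


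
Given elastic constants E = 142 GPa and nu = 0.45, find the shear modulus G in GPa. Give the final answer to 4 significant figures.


G = E / (2*(1+nu))
G = 142 / (2*(1+0.45))
G = 48.97 GPa


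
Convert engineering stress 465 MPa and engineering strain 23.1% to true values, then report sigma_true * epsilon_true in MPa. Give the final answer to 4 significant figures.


sigma_true = sigma_eng * (1 + epsilon_eng)
sigma_true = 465 * (1 + 0.231) = 572.415 MPa
epsilon_true = ln(1 + epsilon_eng)
epsilon_true = ln(1 + 0.231) = 0.207827
sigma_true * epsilon_true = 572.415 * 0.207827 = 119 MPa


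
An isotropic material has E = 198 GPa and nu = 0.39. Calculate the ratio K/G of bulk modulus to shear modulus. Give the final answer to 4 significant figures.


G = E / (2*(1+nu))
G = 198 / (2*(1+0.39)) = 71.223 GPa
K = E / (3*(1-2*nu))
K = 198 / (3*(1-2*0.39)) = 300 GPa
K/G = 300 / 71.223 = 4.212


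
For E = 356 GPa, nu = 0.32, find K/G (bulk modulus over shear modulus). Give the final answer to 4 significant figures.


G = E / (2*(1+nu))
G = 356 / (2*(1+0.32)) = 134.848 GPa
K = E / (3*(1-2*nu))
K = 356 / (3*(1-2*0.32)) = 329.63 GPa
K/G = 329.63 / 134.848 = 2.444


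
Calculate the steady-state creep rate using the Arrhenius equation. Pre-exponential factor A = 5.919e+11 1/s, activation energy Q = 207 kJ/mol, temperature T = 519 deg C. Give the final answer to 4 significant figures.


rate = A * exp(-Q / (R*T))
T = 519 + 273.15 = 792.15 K
rate = 5.919e+11 * exp(-207e3 / (8.314 * 792.15))
rate = 0.01325 1/s


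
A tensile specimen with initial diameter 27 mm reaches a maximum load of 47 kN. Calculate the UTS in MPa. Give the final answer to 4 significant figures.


A0 = pi*(d/2)^2 = pi*(27/2)^2 = 572.555 mm^2
UTS = F_max / A0 = 47*1000 / 572.555
UTS = 82.09 MPa


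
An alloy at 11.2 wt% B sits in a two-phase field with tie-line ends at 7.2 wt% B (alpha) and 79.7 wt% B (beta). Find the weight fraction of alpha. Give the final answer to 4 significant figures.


f_alpha = (C_beta - C0) / (C_beta - C_alpha)
f_alpha = (79.7 - 11.2) / (79.7 - 7.2)
f_alpha = 0.9448


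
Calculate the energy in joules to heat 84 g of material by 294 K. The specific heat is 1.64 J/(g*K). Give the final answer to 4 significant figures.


Q = m * cp * dT
Q = 84 * 1.64 * 294
Q = 40500 J


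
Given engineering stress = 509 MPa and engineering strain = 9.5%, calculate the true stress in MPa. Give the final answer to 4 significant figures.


sigma_true = sigma_eng * (1 + epsilon_eng)
sigma_true = 509 * (1 + 0.095)
sigma_true = 557.4 MPa


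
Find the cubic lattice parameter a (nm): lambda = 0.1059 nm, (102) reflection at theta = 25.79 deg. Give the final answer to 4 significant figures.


d = lambda / (2*sin(theta))
d = 0.1059 / (2*sin(25.79 deg))
d = 0.121703 nm
a = d * sqrt(h^2+k^2+l^2) = 0.121703 * sqrt(5)
a = 0.2721 nm


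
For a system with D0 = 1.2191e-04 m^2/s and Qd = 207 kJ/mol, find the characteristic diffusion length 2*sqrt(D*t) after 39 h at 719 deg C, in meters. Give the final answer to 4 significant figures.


Step 1: D = D0 * exp(-Qd/(R*T))
T = 992.15 K
D = 1.2191e-04 * exp(-207e3 / (8.314 * 992.15)) = 1.54002e-15 m^2/s
Step 2: L = 2*sqrt(D*t)
t = 39 h = 140400 s
L = 2*sqrt(1.54002e-15 * 140400) = 2.941e-05 m


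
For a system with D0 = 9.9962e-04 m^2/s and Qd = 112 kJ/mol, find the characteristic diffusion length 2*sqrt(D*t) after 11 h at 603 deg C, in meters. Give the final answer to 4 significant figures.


Step 1: D = D0 * exp(-Qd/(R*T))
T = 876.15 K
D = 9.9962e-04 * exp(-112e3 / (8.314 * 876.15)) = 2.10056e-10 m^2/s
Step 2: L = 2*sqrt(D*t)
t = 11 h = 39600 s
L = 2*sqrt(2.10056e-10 * 39600) = 5.768e-03 m


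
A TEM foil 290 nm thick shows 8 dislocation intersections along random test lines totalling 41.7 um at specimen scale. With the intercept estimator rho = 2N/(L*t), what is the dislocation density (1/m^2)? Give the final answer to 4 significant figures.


rho = 2N / (L * t)
L = 41.7 um = 4.17e-05 m, t = 290 nm = 2.9e-07 m
rho = 2 * 8 / (4.17e-05 * 2.9e-07)
rho = 1.323e+12 1/m^2


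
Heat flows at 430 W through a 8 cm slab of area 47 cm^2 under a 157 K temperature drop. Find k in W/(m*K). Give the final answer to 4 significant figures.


k = Q*L / (A*dT)
L = 0.08 m, A = 4.7e-03 m^2
k = 430 * 0.08 / (4.7e-03 * 157)
k = 46.62 W/(m*K)


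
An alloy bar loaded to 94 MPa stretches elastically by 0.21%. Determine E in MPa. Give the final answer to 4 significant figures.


E = sigma / epsilon
epsilon = 0.21% = 2.1e-03
E = 94 / 2.1e-03
E = 44760 MPa
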